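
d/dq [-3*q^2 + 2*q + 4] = 2 - 6*q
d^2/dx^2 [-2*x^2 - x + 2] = -4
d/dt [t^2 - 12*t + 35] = 2*t - 12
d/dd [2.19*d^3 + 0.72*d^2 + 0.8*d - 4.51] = 6.57*d^2 + 1.44*d + 0.8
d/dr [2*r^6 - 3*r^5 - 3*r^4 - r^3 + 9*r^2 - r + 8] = 12*r^5 - 15*r^4 - 12*r^3 - 3*r^2 + 18*r - 1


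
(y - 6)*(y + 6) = y^2 - 36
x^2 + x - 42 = (x - 6)*(x + 7)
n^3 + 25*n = n*(n - 5*I)*(n + 5*I)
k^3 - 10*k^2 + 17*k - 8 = (k - 8)*(k - 1)^2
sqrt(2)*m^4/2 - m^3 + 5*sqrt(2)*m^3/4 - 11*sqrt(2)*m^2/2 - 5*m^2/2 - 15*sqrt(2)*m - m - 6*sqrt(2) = (m/2 + 1)*(m - 3*sqrt(2))*(m + 2*sqrt(2))*(sqrt(2)*m + sqrt(2)/2)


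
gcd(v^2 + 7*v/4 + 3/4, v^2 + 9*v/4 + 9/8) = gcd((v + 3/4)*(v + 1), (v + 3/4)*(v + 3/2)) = v + 3/4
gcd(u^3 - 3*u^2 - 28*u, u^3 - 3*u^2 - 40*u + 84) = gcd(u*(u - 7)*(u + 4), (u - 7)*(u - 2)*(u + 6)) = u - 7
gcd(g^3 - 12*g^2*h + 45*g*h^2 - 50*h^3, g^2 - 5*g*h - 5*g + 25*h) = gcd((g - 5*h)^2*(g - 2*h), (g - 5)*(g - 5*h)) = g - 5*h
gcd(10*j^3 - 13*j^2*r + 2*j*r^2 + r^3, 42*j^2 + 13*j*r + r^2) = 1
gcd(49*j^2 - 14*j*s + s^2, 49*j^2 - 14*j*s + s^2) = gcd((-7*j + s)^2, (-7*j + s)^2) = 49*j^2 - 14*j*s + s^2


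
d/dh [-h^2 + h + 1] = 1 - 2*h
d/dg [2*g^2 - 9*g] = 4*g - 9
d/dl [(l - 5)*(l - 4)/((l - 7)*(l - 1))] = (l^2 - 26*l + 97)/(l^4 - 16*l^3 + 78*l^2 - 112*l + 49)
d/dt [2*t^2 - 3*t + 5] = 4*t - 3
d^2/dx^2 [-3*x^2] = -6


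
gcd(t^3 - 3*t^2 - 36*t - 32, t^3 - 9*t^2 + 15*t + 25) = t + 1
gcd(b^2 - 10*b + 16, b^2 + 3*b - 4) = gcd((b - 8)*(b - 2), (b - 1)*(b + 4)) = 1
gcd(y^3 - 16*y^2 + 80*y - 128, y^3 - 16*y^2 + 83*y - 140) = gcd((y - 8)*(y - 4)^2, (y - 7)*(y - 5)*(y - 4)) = y - 4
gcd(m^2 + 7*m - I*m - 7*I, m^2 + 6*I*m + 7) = m - I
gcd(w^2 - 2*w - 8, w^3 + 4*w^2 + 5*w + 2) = w + 2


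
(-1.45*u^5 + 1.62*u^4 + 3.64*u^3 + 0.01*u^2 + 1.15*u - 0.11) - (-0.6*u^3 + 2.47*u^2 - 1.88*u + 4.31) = -1.45*u^5 + 1.62*u^4 + 4.24*u^3 - 2.46*u^2 + 3.03*u - 4.42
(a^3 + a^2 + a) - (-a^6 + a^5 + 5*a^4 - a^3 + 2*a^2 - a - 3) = a^6 - a^5 - 5*a^4 + 2*a^3 - a^2 + 2*a + 3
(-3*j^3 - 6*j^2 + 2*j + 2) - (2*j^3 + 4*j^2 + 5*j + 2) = -5*j^3 - 10*j^2 - 3*j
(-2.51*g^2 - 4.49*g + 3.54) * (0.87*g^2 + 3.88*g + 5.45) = -2.1837*g^4 - 13.6451*g^3 - 28.0209*g^2 - 10.7353*g + 19.293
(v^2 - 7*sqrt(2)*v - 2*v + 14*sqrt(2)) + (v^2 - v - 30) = 2*v^2 - 7*sqrt(2)*v - 3*v - 30 + 14*sqrt(2)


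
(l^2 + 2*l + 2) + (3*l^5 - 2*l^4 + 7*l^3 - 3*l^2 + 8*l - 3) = 3*l^5 - 2*l^4 + 7*l^3 - 2*l^2 + 10*l - 1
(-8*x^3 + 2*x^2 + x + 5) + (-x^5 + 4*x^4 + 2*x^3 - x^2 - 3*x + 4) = -x^5 + 4*x^4 - 6*x^3 + x^2 - 2*x + 9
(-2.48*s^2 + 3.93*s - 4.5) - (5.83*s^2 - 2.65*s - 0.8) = -8.31*s^2 + 6.58*s - 3.7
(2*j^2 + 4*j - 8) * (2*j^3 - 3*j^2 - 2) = 4*j^5 + 2*j^4 - 28*j^3 + 20*j^2 - 8*j + 16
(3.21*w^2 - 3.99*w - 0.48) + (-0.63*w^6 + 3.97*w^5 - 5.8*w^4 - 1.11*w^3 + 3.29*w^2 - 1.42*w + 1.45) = -0.63*w^6 + 3.97*w^5 - 5.8*w^4 - 1.11*w^3 + 6.5*w^2 - 5.41*w + 0.97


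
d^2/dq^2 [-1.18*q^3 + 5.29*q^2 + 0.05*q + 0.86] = 10.58 - 7.08*q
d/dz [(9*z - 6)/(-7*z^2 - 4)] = 3*(21*z^2 - 28*z - 12)/(49*z^4 + 56*z^2 + 16)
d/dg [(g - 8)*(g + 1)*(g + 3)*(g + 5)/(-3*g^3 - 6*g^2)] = (-g^5 - 4*g^4 - 51*g^3 - 338*g^2 - 698*g - 480)/(3*g^3*(g^2 + 4*g + 4))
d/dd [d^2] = 2*d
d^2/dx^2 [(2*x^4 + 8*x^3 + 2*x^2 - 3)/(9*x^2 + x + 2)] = 2*(162*x^6 + 54*x^5 + 114*x^4 - 122*x^3 - 741*x^2 + 15*x + 59)/(729*x^6 + 243*x^5 + 513*x^4 + 109*x^3 + 114*x^2 + 12*x + 8)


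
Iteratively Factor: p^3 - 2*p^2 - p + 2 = (p - 2)*(p^2 - 1) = (p - 2)*(p + 1)*(p - 1)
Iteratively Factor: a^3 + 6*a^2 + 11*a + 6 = (a + 3)*(a^2 + 3*a + 2) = (a + 2)*(a + 3)*(a + 1)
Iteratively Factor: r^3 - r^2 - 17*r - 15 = (r + 3)*(r^2 - 4*r - 5) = (r + 1)*(r + 3)*(r - 5)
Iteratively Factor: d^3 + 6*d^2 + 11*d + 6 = (d + 2)*(d^2 + 4*d + 3) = (d + 2)*(d + 3)*(d + 1)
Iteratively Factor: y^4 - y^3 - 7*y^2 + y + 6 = (y + 2)*(y^3 - 3*y^2 - y + 3) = (y - 3)*(y + 2)*(y^2 - 1) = (y - 3)*(y - 1)*(y + 2)*(y + 1)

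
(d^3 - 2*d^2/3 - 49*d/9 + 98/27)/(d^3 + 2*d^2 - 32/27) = (9*d^2 - 49)/(9*d^2 + 24*d + 16)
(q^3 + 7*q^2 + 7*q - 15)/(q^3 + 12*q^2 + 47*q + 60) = (q - 1)/(q + 4)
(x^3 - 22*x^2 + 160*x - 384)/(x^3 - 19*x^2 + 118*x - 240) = (x - 8)/(x - 5)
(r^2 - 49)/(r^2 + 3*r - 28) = (r - 7)/(r - 4)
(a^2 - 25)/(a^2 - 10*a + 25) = (a + 5)/(a - 5)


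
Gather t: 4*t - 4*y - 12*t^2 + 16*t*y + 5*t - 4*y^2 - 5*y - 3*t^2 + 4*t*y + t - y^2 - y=-15*t^2 + t*(20*y + 10) - 5*y^2 - 10*y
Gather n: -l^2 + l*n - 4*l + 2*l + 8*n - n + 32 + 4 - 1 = -l^2 - 2*l + n*(l + 7) + 35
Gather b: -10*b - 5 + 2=-10*b - 3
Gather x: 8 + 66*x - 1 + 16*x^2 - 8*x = 16*x^2 + 58*x + 7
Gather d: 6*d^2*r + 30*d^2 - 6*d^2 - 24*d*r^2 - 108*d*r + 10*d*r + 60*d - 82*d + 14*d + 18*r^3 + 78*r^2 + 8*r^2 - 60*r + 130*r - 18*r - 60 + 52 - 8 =d^2*(6*r + 24) + d*(-24*r^2 - 98*r - 8) + 18*r^3 + 86*r^2 + 52*r - 16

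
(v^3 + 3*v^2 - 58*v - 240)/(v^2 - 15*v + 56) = (v^2 + 11*v + 30)/(v - 7)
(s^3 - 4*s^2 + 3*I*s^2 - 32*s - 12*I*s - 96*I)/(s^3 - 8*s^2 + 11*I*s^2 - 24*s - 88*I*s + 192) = (s + 4)/(s + 8*I)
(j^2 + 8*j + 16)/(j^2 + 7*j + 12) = (j + 4)/(j + 3)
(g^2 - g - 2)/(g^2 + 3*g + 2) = (g - 2)/(g + 2)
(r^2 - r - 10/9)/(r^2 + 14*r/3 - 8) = (9*r^2 - 9*r - 10)/(3*(3*r^2 + 14*r - 24))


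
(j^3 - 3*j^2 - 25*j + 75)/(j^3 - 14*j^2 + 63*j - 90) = (j + 5)/(j - 6)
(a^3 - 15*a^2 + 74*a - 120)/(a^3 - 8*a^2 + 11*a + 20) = (a - 6)/(a + 1)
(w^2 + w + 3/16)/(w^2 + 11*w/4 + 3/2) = (w + 1/4)/(w + 2)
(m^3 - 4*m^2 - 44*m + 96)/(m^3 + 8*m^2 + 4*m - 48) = (m - 8)/(m + 4)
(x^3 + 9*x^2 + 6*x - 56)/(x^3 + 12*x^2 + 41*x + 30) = (x^3 + 9*x^2 + 6*x - 56)/(x^3 + 12*x^2 + 41*x + 30)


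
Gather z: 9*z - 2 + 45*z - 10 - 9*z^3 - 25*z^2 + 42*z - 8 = -9*z^3 - 25*z^2 + 96*z - 20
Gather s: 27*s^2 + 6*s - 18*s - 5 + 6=27*s^2 - 12*s + 1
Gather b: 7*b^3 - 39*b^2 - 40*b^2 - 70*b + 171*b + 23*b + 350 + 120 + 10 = 7*b^3 - 79*b^2 + 124*b + 480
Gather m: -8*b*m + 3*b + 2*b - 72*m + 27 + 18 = 5*b + m*(-8*b - 72) + 45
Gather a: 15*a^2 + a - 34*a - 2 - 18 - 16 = 15*a^2 - 33*a - 36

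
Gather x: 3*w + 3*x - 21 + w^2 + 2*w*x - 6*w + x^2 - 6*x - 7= w^2 - 3*w + x^2 + x*(2*w - 3) - 28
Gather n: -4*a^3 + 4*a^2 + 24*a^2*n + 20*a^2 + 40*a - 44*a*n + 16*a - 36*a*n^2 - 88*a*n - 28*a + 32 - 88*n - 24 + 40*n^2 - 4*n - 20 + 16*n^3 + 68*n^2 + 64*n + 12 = -4*a^3 + 24*a^2 + 28*a + 16*n^3 + n^2*(108 - 36*a) + n*(24*a^2 - 132*a - 28)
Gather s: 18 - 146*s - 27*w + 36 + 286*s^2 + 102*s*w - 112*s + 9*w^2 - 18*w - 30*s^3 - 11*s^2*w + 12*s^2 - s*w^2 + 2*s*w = -30*s^3 + s^2*(298 - 11*w) + s*(-w^2 + 104*w - 258) + 9*w^2 - 45*w + 54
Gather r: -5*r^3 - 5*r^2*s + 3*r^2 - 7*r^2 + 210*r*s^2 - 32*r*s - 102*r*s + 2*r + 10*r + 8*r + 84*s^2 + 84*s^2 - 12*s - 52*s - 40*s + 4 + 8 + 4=-5*r^3 + r^2*(-5*s - 4) + r*(210*s^2 - 134*s + 20) + 168*s^2 - 104*s + 16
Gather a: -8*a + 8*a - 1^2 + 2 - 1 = 0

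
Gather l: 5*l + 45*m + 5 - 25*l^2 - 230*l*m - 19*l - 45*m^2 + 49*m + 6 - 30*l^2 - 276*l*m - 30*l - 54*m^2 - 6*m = -55*l^2 + l*(-506*m - 44) - 99*m^2 + 88*m + 11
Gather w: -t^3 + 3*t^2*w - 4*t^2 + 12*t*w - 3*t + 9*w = -t^3 - 4*t^2 - 3*t + w*(3*t^2 + 12*t + 9)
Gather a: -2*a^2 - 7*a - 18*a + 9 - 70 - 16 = -2*a^2 - 25*a - 77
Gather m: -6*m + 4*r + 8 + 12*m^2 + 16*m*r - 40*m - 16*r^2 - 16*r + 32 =12*m^2 + m*(16*r - 46) - 16*r^2 - 12*r + 40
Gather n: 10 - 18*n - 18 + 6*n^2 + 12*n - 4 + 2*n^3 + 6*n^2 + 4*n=2*n^3 + 12*n^2 - 2*n - 12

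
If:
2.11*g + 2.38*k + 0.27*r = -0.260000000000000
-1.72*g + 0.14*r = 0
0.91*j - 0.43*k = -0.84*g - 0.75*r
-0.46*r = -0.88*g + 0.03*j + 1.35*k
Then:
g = 0.11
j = -1.41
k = -0.36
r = 1.38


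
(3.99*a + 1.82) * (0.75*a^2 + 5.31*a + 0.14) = 2.9925*a^3 + 22.5519*a^2 + 10.2228*a + 0.2548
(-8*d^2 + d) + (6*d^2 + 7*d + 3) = -2*d^2 + 8*d + 3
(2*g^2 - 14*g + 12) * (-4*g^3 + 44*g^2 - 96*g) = -8*g^5 + 144*g^4 - 856*g^3 + 1872*g^2 - 1152*g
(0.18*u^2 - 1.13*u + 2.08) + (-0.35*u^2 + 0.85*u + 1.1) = -0.17*u^2 - 0.28*u + 3.18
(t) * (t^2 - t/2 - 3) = t^3 - t^2/2 - 3*t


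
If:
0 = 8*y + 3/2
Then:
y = -3/16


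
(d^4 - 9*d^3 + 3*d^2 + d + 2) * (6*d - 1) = 6*d^5 - 55*d^4 + 27*d^3 + 3*d^2 + 11*d - 2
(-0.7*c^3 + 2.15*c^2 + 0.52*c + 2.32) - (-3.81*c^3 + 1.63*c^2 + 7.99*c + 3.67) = 3.11*c^3 + 0.52*c^2 - 7.47*c - 1.35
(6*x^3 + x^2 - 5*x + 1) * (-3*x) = -18*x^4 - 3*x^3 + 15*x^2 - 3*x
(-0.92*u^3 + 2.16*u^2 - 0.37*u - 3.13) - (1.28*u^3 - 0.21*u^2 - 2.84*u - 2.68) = -2.2*u^3 + 2.37*u^2 + 2.47*u - 0.45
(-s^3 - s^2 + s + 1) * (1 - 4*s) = 4*s^4 + 3*s^3 - 5*s^2 - 3*s + 1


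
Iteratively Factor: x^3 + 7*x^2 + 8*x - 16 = (x - 1)*(x^2 + 8*x + 16) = (x - 1)*(x + 4)*(x + 4)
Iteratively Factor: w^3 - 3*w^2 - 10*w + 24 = (w - 4)*(w^2 + w - 6) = (w - 4)*(w - 2)*(w + 3)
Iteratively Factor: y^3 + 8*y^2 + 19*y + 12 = (y + 4)*(y^2 + 4*y + 3) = (y + 1)*(y + 4)*(y + 3)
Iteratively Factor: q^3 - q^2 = (q)*(q^2 - q) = q*(q - 1)*(q)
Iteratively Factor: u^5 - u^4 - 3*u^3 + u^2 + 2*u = (u - 1)*(u^4 - 3*u^2 - 2*u) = u*(u - 1)*(u^3 - 3*u - 2) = u*(u - 1)*(u + 1)*(u^2 - u - 2) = u*(u - 1)*(u + 1)^2*(u - 2)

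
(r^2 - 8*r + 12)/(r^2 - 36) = (r - 2)/(r + 6)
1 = 1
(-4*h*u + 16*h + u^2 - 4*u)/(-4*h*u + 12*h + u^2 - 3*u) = (u - 4)/(u - 3)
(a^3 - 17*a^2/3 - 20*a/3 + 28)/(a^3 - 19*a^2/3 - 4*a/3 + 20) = (3*a + 7)/(3*a + 5)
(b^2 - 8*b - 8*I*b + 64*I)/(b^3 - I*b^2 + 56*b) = (b - 8)/(b*(b + 7*I))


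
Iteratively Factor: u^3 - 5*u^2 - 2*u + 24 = (u - 4)*(u^2 - u - 6) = (u - 4)*(u + 2)*(u - 3)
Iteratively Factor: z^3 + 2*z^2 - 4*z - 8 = (z - 2)*(z^2 + 4*z + 4) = (z - 2)*(z + 2)*(z + 2)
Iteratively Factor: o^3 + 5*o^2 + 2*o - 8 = (o + 2)*(o^2 + 3*o - 4) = (o - 1)*(o + 2)*(o + 4)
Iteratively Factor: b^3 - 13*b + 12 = (b - 1)*(b^2 + b - 12) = (b - 3)*(b - 1)*(b + 4)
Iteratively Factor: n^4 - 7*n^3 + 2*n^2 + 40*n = (n)*(n^3 - 7*n^2 + 2*n + 40) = n*(n + 2)*(n^2 - 9*n + 20) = n*(n - 4)*(n + 2)*(n - 5)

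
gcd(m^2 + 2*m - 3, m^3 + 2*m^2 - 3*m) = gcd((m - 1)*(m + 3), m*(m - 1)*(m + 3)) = m^2 + 2*m - 3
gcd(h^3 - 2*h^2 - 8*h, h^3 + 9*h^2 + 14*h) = h^2 + 2*h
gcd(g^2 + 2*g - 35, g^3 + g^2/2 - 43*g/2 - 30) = g - 5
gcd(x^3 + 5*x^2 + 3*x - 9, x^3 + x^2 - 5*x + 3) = x^2 + 2*x - 3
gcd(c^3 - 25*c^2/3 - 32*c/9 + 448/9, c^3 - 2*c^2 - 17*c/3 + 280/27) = c^2 - c/3 - 56/9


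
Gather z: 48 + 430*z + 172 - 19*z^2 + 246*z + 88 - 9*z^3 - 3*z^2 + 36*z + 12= -9*z^3 - 22*z^2 + 712*z + 320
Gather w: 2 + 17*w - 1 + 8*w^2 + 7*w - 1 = 8*w^2 + 24*w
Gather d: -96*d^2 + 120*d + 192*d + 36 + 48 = -96*d^2 + 312*d + 84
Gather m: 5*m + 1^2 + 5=5*m + 6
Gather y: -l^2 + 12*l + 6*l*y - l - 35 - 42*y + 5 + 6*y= -l^2 + 11*l + y*(6*l - 36) - 30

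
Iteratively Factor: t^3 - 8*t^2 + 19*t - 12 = (t - 4)*(t^2 - 4*t + 3) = (t - 4)*(t - 3)*(t - 1)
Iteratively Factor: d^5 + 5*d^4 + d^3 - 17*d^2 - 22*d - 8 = (d + 4)*(d^4 + d^3 - 3*d^2 - 5*d - 2) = (d + 1)*(d + 4)*(d^3 - 3*d - 2) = (d + 1)^2*(d + 4)*(d^2 - d - 2) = (d - 2)*(d + 1)^2*(d + 4)*(d + 1)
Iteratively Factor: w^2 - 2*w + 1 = (w - 1)*(w - 1)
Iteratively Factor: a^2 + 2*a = (a + 2)*(a)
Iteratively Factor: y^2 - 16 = (y + 4)*(y - 4)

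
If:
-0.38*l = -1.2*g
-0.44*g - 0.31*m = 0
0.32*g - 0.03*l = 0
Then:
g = 0.00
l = 0.00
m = 0.00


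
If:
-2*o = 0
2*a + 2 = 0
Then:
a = -1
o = 0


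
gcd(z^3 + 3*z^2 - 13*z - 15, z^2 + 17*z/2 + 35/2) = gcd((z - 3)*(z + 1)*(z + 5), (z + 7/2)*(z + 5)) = z + 5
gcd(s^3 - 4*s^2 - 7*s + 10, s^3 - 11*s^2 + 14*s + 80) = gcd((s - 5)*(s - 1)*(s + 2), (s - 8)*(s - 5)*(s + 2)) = s^2 - 3*s - 10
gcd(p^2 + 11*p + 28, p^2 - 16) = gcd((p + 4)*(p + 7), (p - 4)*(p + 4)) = p + 4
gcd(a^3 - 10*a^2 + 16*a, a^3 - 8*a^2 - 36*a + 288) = a - 8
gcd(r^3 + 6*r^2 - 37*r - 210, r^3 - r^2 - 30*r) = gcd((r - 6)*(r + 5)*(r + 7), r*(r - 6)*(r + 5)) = r^2 - r - 30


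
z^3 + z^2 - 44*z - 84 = (z - 7)*(z + 2)*(z + 6)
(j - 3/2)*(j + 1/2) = j^2 - j - 3/4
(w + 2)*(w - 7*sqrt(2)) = w^2 - 7*sqrt(2)*w + 2*w - 14*sqrt(2)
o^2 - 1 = (o - 1)*(o + 1)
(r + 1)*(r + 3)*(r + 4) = r^3 + 8*r^2 + 19*r + 12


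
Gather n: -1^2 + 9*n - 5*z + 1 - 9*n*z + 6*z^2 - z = n*(9 - 9*z) + 6*z^2 - 6*z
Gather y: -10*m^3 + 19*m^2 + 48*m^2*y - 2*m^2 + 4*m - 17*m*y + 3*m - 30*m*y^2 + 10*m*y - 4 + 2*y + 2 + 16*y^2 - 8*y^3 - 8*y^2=-10*m^3 + 17*m^2 + 7*m - 8*y^3 + y^2*(8 - 30*m) + y*(48*m^2 - 7*m + 2) - 2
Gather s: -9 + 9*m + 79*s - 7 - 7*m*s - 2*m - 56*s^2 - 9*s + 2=7*m - 56*s^2 + s*(70 - 7*m) - 14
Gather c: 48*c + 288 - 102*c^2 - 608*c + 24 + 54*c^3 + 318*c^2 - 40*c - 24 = 54*c^3 + 216*c^2 - 600*c + 288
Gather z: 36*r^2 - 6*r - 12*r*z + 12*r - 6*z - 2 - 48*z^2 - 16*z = 36*r^2 + 6*r - 48*z^2 + z*(-12*r - 22) - 2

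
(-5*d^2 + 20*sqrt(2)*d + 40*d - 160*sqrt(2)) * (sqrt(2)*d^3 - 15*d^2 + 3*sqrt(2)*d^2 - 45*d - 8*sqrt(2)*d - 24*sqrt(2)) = -5*sqrt(2)*d^5 + 25*sqrt(2)*d^4 + 115*d^4 - 575*d^3 - 140*sqrt(2)*d^3 - 3080*d^2 + 1300*sqrt(2)*d^2 + 1600*d + 6240*sqrt(2)*d + 7680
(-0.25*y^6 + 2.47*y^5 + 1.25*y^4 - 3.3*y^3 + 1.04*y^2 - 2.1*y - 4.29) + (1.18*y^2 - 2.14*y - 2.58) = -0.25*y^6 + 2.47*y^5 + 1.25*y^4 - 3.3*y^3 + 2.22*y^2 - 4.24*y - 6.87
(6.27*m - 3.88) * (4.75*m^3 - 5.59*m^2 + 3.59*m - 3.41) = 29.7825*m^4 - 53.4793*m^3 + 44.1985*m^2 - 35.3099*m + 13.2308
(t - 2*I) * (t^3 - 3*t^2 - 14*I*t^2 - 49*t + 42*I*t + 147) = t^4 - 3*t^3 - 16*I*t^3 - 77*t^2 + 48*I*t^2 + 231*t + 98*I*t - 294*I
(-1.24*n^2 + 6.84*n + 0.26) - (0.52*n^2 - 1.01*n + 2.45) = -1.76*n^2 + 7.85*n - 2.19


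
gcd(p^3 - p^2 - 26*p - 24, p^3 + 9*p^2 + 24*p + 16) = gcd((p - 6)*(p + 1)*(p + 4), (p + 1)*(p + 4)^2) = p^2 + 5*p + 4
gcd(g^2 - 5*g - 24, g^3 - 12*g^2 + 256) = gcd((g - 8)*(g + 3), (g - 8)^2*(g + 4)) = g - 8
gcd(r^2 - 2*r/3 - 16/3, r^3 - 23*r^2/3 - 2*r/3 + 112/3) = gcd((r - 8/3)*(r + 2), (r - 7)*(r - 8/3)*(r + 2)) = r^2 - 2*r/3 - 16/3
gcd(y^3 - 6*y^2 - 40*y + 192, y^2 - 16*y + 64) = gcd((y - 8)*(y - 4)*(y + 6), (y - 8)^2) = y - 8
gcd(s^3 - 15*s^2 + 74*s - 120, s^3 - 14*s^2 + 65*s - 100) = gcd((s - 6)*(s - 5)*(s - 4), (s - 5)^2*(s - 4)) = s^2 - 9*s + 20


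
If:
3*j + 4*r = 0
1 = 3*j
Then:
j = 1/3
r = -1/4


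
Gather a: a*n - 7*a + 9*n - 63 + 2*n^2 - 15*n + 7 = a*(n - 7) + 2*n^2 - 6*n - 56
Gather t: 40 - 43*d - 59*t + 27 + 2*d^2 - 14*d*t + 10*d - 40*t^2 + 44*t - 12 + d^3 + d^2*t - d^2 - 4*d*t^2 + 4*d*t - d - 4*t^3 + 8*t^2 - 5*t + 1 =d^3 + d^2 - 34*d - 4*t^3 + t^2*(-4*d - 32) + t*(d^2 - 10*d - 20) + 56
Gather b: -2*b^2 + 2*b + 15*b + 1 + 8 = -2*b^2 + 17*b + 9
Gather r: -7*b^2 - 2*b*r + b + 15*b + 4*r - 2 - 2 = -7*b^2 + 16*b + r*(4 - 2*b) - 4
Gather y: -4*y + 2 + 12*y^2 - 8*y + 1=12*y^2 - 12*y + 3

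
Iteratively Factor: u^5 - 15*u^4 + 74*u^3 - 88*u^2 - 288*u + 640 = (u - 4)*(u^4 - 11*u^3 + 30*u^2 + 32*u - 160) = (u - 4)*(u + 2)*(u^3 - 13*u^2 + 56*u - 80) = (u - 4)^2*(u + 2)*(u^2 - 9*u + 20) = (u - 5)*(u - 4)^2*(u + 2)*(u - 4)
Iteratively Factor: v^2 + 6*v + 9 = (v + 3)*(v + 3)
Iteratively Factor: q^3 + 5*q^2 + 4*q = (q + 1)*(q^2 + 4*q) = q*(q + 1)*(q + 4)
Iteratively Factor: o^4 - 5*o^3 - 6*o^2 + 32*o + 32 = (o + 1)*(o^3 - 6*o^2 + 32) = (o + 1)*(o + 2)*(o^2 - 8*o + 16) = (o - 4)*(o + 1)*(o + 2)*(o - 4)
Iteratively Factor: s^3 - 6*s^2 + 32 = (s + 2)*(s^2 - 8*s + 16) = (s - 4)*(s + 2)*(s - 4)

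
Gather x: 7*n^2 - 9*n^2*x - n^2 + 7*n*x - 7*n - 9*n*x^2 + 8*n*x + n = 6*n^2 - 9*n*x^2 - 6*n + x*(-9*n^2 + 15*n)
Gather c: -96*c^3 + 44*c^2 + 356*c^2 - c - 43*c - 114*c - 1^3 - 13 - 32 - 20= -96*c^3 + 400*c^2 - 158*c - 66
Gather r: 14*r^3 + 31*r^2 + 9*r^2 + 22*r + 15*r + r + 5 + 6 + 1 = 14*r^3 + 40*r^2 + 38*r + 12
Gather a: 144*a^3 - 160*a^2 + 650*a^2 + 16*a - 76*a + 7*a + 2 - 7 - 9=144*a^3 + 490*a^2 - 53*a - 14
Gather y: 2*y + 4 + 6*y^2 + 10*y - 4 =6*y^2 + 12*y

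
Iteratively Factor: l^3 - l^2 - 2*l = (l)*(l^2 - l - 2) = l*(l + 1)*(l - 2)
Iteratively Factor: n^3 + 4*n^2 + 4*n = (n)*(n^2 + 4*n + 4) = n*(n + 2)*(n + 2)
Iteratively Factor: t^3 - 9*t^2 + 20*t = (t)*(t^2 - 9*t + 20) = t*(t - 5)*(t - 4)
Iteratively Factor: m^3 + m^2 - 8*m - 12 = (m - 3)*(m^2 + 4*m + 4) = (m - 3)*(m + 2)*(m + 2)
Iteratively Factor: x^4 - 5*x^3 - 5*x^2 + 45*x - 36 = (x - 3)*(x^3 - 2*x^2 - 11*x + 12) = (x - 4)*(x - 3)*(x^2 + 2*x - 3) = (x - 4)*(x - 3)*(x + 3)*(x - 1)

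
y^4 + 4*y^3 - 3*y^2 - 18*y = y*(y - 2)*(y + 3)^2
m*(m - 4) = m^2 - 4*m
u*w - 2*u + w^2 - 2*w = (u + w)*(w - 2)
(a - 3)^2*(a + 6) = a^3 - 27*a + 54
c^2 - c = c*(c - 1)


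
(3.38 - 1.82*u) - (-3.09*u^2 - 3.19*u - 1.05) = 3.09*u^2 + 1.37*u + 4.43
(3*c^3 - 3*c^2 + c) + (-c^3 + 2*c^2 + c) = 2*c^3 - c^2 + 2*c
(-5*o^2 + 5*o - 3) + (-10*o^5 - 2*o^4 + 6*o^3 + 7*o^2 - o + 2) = -10*o^5 - 2*o^4 + 6*o^3 + 2*o^2 + 4*o - 1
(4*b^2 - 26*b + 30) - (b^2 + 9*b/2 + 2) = 3*b^2 - 61*b/2 + 28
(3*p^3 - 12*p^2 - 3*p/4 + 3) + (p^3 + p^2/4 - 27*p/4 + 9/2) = 4*p^3 - 47*p^2/4 - 15*p/2 + 15/2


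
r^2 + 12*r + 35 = (r + 5)*(r + 7)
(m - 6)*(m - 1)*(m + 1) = m^3 - 6*m^2 - m + 6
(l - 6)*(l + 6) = l^2 - 36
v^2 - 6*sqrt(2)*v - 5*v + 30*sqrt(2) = (v - 5)*(v - 6*sqrt(2))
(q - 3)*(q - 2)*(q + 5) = q^3 - 19*q + 30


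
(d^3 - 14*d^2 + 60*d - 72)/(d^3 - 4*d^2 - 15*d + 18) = (d^2 - 8*d + 12)/(d^2 + 2*d - 3)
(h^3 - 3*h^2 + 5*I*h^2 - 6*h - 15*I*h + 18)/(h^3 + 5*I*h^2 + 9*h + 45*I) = (h^2 + h*(-3 + 2*I) - 6*I)/(h^2 + 2*I*h + 15)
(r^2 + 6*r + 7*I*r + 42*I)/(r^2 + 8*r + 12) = (r + 7*I)/(r + 2)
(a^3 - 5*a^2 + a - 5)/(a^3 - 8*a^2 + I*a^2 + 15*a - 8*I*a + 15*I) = (a - I)/(a - 3)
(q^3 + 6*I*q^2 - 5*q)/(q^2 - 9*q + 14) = q*(q^2 + 6*I*q - 5)/(q^2 - 9*q + 14)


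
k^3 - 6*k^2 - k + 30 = (k - 5)*(k - 3)*(k + 2)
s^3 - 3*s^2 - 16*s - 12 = (s - 6)*(s + 1)*(s + 2)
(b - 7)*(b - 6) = b^2 - 13*b + 42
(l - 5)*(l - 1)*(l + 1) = l^3 - 5*l^2 - l + 5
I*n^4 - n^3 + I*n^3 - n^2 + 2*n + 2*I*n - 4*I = (n - 1)*(n + 2)*(n + 2*I)*(I*n + 1)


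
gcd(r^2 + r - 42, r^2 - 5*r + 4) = 1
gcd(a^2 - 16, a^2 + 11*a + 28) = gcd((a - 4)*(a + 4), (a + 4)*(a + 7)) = a + 4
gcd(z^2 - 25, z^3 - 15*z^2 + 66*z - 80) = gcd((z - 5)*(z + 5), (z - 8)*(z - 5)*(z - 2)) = z - 5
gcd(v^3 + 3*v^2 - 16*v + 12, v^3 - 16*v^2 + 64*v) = 1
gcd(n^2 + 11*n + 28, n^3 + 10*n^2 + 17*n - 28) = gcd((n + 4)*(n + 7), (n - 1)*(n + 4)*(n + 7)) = n^2 + 11*n + 28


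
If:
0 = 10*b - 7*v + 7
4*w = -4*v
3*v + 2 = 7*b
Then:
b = 35/19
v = 69/19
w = -69/19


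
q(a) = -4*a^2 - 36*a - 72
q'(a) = -8*a - 36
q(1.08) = -115.55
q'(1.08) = -44.64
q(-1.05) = -38.61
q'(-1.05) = -27.60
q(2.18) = -169.49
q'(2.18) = -53.44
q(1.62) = -140.82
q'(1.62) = -48.96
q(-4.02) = 8.08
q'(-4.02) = -3.84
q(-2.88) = -1.50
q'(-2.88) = -12.96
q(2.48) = -185.88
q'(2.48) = -55.84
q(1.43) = -131.66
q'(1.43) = -47.44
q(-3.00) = 0.00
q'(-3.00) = -12.00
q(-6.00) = 0.00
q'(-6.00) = 12.00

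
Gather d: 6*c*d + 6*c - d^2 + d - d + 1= 6*c*d + 6*c - d^2 + 1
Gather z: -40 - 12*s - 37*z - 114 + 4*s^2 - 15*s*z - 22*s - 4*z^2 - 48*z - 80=4*s^2 - 34*s - 4*z^2 + z*(-15*s - 85) - 234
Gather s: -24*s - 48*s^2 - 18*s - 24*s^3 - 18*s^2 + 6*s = -24*s^3 - 66*s^2 - 36*s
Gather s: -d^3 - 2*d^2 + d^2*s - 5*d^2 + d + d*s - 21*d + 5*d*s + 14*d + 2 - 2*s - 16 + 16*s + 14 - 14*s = -d^3 - 7*d^2 - 6*d + s*(d^2 + 6*d)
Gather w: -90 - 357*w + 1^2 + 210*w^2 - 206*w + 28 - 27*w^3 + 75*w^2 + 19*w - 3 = -27*w^3 + 285*w^2 - 544*w - 64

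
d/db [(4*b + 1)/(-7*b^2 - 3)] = 2*(14*b^2 + 7*b - 6)/(49*b^4 + 42*b^2 + 9)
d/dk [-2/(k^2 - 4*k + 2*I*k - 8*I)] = 4*(k - 2 + I)/(k^2 - 4*k + 2*I*k - 8*I)^2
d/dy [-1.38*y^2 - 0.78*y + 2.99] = -2.76*y - 0.78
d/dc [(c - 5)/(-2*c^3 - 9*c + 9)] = (-2*c^3 - 9*c + 3*(c - 5)*(2*c^2 + 3) + 9)/(2*c^3 + 9*c - 9)^2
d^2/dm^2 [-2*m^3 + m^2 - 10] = 2 - 12*m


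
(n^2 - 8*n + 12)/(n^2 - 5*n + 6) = (n - 6)/(n - 3)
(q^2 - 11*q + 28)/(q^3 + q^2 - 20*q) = (q - 7)/(q*(q + 5))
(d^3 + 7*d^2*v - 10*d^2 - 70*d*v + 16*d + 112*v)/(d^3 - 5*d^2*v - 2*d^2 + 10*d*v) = (-d^2 - 7*d*v + 8*d + 56*v)/(d*(-d + 5*v))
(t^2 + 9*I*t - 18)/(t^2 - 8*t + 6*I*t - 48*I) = (t + 3*I)/(t - 8)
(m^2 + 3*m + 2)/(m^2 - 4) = (m + 1)/(m - 2)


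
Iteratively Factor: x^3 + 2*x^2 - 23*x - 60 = (x + 4)*(x^2 - 2*x - 15) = (x - 5)*(x + 4)*(x + 3)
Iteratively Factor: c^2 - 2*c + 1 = (c - 1)*(c - 1)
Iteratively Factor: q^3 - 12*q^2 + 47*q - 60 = (q - 3)*(q^2 - 9*q + 20) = (q - 4)*(q - 3)*(q - 5)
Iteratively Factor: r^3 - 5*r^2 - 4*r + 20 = (r - 5)*(r^2 - 4) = (r - 5)*(r + 2)*(r - 2)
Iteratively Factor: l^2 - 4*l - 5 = (l + 1)*(l - 5)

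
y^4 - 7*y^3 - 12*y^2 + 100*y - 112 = (y - 7)*(y - 2)^2*(y + 4)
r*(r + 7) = r^2 + 7*r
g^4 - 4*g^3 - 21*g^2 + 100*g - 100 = (g - 5)*(g - 2)^2*(g + 5)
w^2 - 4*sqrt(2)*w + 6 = (w - 3*sqrt(2))*(w - sqrt(2))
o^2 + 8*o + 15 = (o + 3)*(o + 5)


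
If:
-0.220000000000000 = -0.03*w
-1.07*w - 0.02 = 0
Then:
No Solution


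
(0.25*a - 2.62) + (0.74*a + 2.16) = 0.99*a - 0.46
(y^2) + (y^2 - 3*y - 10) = 2*y^2 - 3*y - 10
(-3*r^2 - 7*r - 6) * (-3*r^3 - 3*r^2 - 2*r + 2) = 9*r^5 + 30*r^4 + 45*r^3 + 26*r^2 - 2*r - 12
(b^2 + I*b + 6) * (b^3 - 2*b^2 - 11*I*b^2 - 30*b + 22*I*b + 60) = b^5 - 2*b^4 - 10*I*b^4 - 13*b^3 + 20*I*b^3 + 26*b^2 - 96*I*b^2 - 180*b + 192*I*b + 360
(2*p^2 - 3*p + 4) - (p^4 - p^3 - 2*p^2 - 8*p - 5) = -p^4 + p^3 + 4*p^2 + 5*p + 9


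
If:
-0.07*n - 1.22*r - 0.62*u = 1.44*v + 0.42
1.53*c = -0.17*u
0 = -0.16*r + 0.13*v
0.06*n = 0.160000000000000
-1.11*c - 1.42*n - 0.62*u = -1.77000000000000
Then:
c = 0.45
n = 2.67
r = 0.64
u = -4.06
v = 0.79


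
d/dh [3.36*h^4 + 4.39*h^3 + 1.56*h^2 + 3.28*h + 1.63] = 13.44*h^3 + 13.17*h^2 + 3.12*h + 3.28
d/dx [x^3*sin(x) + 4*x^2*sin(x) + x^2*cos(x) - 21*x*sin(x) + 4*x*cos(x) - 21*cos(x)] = x^3*cos(x) + 2*x^2*sin(x) + 4*x^2*cos(x) + 4*x*sin(x) - 19*x*cos(x) + 4*cos(x)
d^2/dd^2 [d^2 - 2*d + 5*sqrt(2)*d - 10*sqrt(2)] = 2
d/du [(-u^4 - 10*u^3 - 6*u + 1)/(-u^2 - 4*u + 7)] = 2*(u^5 + 11*u^4 + 26*u^3 - 108*u^2 + u - 19)/(u^4 + 8*u^3 + 2*u^2 - 56*u + 49)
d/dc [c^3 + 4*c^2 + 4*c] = 3*c^2 + 8*c + 4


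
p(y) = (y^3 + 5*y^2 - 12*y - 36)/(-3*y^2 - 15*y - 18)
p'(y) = (6*y + 15)*(y^3 + 5*y^2 - 12*y - 36)/(-3*y^2 - 15*y - 18)^2 + (3*y^2 + 10*y - 12)/(-3*y^2 - 15*y - 18)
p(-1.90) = 6.09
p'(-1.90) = -5.29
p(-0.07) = 2.07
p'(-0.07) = -1.03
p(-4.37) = -2.92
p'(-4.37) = -3.53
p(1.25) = 1.00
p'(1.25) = -0.67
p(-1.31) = 3.99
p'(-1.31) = -2.43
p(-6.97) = 0.81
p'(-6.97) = -0.71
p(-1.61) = 4.85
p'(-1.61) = -3.44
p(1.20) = 1.03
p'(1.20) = -0.67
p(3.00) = 0.00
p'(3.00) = -0.50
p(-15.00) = 4.50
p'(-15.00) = -0.38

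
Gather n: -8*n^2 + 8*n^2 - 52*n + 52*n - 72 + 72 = 0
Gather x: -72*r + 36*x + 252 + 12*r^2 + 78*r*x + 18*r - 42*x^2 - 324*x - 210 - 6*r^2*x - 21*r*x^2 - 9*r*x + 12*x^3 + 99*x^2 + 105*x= 12*r^2 - 54*r + 12*x^3 + x^2*(57 - 21*r) + x*(-6*r^2 + 69*r - 183) + 42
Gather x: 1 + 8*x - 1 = 8*x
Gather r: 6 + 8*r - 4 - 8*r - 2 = 0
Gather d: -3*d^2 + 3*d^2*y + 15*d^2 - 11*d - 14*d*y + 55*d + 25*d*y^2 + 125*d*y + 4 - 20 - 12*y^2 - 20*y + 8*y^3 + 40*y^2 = d^2*(3*y + 12) + d*(25*y^2 + 111*y + 44) + 8*y^3 + 28*y^2 - 20*y - 16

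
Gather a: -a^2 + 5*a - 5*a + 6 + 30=36 - a^2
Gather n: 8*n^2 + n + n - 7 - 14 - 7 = 8*n^2 + 2*n - 28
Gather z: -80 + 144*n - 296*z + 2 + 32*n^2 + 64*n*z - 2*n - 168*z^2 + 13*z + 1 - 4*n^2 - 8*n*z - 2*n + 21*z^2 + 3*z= 28*n^2 + 140*n - 147*z^2 + z*(56*n - 280) - 77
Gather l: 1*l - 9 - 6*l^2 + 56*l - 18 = -6*l^2 + 57*l - 27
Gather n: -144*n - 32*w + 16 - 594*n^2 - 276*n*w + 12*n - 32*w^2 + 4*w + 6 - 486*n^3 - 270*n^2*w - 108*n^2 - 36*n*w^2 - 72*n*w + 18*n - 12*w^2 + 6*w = -486*n^3 + n^2*(-270*w - 702) + n*(-36*w^2 - 348*w - 114) - 44*w^2 - 22*w + 22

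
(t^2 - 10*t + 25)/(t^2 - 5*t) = (t - 5)/t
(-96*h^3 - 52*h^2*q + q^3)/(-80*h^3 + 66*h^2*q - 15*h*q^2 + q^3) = (12*h^2 + 8*h*q + q^2)/(10*h^2 - 7*h*q + q^2)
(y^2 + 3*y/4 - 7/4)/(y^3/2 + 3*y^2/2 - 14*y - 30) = (4*y^2 + 3*y - 7)/(2*(y^3 + 3*y^2 - 28*y - 60))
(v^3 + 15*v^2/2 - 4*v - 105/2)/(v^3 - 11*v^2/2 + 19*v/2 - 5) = (v^2 + 10*v + 21)/(v^2 - 3*v + 2)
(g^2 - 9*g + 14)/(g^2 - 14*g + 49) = (g - 2)/(g - 7)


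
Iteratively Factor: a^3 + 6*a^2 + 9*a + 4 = (a + 1)*(a^2 + 5*a + 4) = (a + 1)^2*(a + 4)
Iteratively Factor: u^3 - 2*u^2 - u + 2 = (u - 1)*(u^2 - u - 2) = (u - 2)*(u - 1)*(u + 1)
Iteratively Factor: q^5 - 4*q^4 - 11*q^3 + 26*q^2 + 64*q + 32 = (q - 4)*(q^4 - 11*q^2 - 18*q - 8) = (q - 4)*(q + 1)*(q^3 - q^2 - 10*q - 8) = (q - 4)^2*(q + 1)*(q^2 + 3*q + 2) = (q - 4)^2*(q + 1)*(q + 2)*(q + 1)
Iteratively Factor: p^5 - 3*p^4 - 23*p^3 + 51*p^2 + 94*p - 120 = (p - 5)*(p^4 + 2*p^3 - 13*p^2 - 14*p + 24) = (p - 5)*(p + 4)*(p^3 - 2*p^2 - 5*p + 6) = (p - 5)*(p + 2)*(p + 4)*(p^2 - 4*p + 3) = (p - 5)*(p - 1)*(p + 2)*(p + 4)*(p - 3)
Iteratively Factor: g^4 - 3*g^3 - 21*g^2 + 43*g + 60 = (g + 1)*(g^3 - 4*g^2 - 17*g + 60) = (g - 5)*(g + 1)*(g^2 + g - 12) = (g - 5)*(g + 1)*(g + 4)*(g - 3)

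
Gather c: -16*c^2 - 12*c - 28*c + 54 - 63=-16*c^2 - 40*c - 9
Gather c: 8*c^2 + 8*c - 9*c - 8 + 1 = 8*c^2 - c - 7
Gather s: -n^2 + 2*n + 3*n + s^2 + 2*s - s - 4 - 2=-n^2 + 5*n + s^2 + s - 6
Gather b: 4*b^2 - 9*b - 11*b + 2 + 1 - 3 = 4*b^2 - 20*b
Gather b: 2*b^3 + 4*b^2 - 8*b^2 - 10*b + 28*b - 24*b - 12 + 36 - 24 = 2*b^3 - 4*b^2 - 6*b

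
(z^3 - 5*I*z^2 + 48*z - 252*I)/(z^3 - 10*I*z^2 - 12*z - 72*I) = (z + 7*I)/(z + 2*I)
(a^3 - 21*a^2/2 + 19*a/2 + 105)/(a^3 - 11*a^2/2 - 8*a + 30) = (a - 7)/(a - 2)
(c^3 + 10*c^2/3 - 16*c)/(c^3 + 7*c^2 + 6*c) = (c - 8/3)/(c + 1)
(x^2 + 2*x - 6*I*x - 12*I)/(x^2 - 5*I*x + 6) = (x + 2)/(x + I)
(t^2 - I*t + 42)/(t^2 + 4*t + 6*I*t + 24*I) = (t - 7*I)/(t + 4)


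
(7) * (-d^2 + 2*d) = -7*d^2 + 14*d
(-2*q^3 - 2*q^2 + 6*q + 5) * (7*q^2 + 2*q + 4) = -14*q^5 - 18*q^4 + 30*q^3 + 39*q^2 + 34*q + 20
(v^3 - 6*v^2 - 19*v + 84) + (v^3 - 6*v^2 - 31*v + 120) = 2*v^3 - 12*v^2 - 50*v + 204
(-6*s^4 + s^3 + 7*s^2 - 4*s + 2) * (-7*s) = 42*s^5 - 7*s^4 - 49*s^3 + 28*s^2 - 14*s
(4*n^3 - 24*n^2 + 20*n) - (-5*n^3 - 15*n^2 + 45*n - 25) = 9*n^3 - 9*n^2 - 25*n + 25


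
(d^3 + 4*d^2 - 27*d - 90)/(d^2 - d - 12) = (d^2 + d - 30)/(d - 4)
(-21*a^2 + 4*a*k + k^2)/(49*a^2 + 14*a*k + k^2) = (-3*a + k)/(7*a + k)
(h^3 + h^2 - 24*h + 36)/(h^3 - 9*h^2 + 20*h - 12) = (h^2 + 3*h - 18)/(h^2 - 7*h + 6)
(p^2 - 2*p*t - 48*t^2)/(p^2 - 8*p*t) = (p + 6*t)/p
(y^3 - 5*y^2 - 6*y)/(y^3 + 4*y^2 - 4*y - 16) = y*(y^2 - 5*y - 6)/(y^3 + 4*y^2 - 4*y - 16)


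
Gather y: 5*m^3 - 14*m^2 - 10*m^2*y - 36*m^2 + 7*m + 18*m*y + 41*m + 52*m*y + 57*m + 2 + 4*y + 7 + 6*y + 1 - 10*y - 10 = 5*m^3 - 50*m^2 + 105*m + y*(-10*m^2 + 70*m)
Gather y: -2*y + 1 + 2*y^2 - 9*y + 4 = 2*y^2 - 11*y + 5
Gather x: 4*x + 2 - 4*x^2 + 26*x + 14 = -4*x^2 + 30*x + 16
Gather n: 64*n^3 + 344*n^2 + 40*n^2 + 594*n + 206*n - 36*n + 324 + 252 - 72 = 64*n^3 + 384*n^2 + 764*n + 504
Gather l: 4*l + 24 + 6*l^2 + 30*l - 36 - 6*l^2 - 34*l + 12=0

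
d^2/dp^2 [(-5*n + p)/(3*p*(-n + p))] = 2*(-5*n^3 + 15*n^2*p - 15*n*p^2 + p^3)/(3*p^3*(-n^3 + 3*n^2*p - 3*n*p^2 + p^3))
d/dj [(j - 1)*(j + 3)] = 2*j + 2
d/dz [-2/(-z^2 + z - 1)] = 2*(1 - 2*z)/(z^2 - z + 1)^2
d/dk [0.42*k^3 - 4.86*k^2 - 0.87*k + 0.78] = 1.26*k^2 - 9.72*k - 0.87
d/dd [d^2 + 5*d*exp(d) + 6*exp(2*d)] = 5*d*exp(d) + 2*d + 12*exp(2*d) + 5*exp(d)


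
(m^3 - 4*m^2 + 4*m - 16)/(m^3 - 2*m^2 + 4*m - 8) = (m - 4)/(m - 2)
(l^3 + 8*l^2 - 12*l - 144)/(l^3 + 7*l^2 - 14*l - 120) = (l + 6)/(l + 5)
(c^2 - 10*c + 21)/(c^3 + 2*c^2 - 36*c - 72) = (c^2 - 10*c + 21)/(c^3 + 2*c^2 - 36*c - 72)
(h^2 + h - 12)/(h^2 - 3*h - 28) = (h - 3)/(h - 7)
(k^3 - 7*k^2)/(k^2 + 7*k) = k*(k - 7)/(k + 7)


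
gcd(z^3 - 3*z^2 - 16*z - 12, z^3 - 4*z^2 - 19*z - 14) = z^2 + 3*z + 2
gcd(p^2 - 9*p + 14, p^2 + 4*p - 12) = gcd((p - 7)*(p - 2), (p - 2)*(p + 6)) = p - 2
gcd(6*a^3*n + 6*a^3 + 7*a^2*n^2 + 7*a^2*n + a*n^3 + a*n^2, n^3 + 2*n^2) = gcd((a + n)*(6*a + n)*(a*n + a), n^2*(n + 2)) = 1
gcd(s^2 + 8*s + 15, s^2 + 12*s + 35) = s + 5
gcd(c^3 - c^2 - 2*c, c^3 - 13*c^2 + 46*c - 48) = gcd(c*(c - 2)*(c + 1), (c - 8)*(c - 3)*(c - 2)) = c - 2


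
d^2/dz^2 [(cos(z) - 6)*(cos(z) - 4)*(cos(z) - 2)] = -179*cos(z)/4 + 24*cos(2*z) - 9*cos(3*z)/4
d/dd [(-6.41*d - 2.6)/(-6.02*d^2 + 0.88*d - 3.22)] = (-38.5882*d^2 - 31.304*d + 22.9282)/(36.2404*d^4 - 10.5952*d^3 + 39.5432*d^2 - 5.6672*d + 10.3684)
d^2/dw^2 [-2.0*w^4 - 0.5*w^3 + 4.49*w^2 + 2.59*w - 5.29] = -24.0*w^2 - 3.0*w + 8.98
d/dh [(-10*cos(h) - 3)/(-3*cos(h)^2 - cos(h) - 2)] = (-30*sin(h)^2 + 18*cos(h) + 13)*sin(h)/(3*cos(h)^2 + cos(h) + 2)^2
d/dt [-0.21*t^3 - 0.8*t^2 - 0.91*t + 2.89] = -0.63*t^2 - 1.6*t - 0.91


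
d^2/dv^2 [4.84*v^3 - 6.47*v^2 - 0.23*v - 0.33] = 29.04*v - 12.94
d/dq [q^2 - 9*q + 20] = 2*q - 9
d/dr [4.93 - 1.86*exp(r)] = -1.86*exp(r)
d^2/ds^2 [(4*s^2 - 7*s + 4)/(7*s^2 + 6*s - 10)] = 2*(-511*s^3 + 1428*s^2 - 966*s + 404)/(343*s^6 + 882*s^5 - 714*s^4 - 2304*s^3 + 1020*s^2 + 1800*s - 1000)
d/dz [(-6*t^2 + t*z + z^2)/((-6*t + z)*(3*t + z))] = -4*t/(36*t^2 - 12*t*z + z^2)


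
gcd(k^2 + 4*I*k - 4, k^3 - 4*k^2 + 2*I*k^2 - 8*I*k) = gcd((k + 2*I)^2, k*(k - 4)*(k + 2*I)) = k + 2*I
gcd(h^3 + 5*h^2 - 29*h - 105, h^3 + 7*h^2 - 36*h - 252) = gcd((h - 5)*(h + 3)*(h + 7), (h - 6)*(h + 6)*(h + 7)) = h + 7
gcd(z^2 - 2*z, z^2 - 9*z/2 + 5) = z - 2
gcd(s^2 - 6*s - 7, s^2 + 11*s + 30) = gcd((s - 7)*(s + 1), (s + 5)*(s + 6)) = 1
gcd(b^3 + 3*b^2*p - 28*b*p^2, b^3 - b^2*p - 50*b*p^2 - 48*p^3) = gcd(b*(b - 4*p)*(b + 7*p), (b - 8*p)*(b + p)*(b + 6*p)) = 1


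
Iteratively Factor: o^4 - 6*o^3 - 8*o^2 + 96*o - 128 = (o - 2)*(o^3 - 4*o^2 - 16*o + 64) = (o - 4)*(o - 2)*(o^2 - 16) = (o - 4)*(o - 2)*(o + 4)*(o - 4)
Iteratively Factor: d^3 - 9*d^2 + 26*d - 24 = (d - 2)*(d^2 - 7*d + 12) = (d - 3)*(d - 2)*(d - 4)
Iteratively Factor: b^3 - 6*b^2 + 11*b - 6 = (b - 3)*(b^2 - 3*b + 2) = (b - 3)*(b - 1)*(b - 2)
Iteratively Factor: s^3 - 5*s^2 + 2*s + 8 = (s - 4)*(s^2 - s - 2) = (s - 4)*(s + 1)*(s - 2)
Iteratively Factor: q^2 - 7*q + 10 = (q - 2)*(q - 5)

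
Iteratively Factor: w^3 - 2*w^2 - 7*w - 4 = (w + 1)*(w^2 - 3*w - 4) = (w + 1)^2*(w - 4)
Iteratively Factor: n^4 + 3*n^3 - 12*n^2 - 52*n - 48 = (n + 3)*(n^3 - 12*n - 16) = (n + 2)*(n + 3)*(n^2 - 2*n - 8) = (n + 2)^2*(n + 3)*(n - 4)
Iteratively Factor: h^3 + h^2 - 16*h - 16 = (h - 4)*(h^2 + 5*h + 4) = (h - 4)*(h + 1)*(h + 4)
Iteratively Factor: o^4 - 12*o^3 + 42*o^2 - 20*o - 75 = (o - 5)*(o^3 - 7*o^2 + 7*o + 15) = (o - 5)*(o + 1)*(o^2 - 8*o + 15) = (o - 5)^2*(o + 1)*(o - 3)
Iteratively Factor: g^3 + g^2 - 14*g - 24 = (g + 3)*(g^2 - 2*g - 8) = (g + 2)*(g + 3)*(g - 4)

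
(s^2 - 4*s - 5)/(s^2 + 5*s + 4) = (s - 5)/(s + 4)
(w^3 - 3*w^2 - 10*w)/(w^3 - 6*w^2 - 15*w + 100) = w*(w + 2)/(w^2 - w - 20)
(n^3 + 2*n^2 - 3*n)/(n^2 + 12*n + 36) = n*(n^2 + 2*n - 3)/(n^2 + 12*n + 36)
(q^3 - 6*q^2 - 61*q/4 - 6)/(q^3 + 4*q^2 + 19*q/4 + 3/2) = (q - 8)/(q + 2)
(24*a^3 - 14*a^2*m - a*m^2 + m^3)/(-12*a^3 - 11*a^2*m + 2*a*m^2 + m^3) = (-2*a + m)/(a + m)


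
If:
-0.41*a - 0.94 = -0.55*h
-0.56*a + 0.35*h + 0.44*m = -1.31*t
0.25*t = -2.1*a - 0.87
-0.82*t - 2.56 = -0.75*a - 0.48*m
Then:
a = -0.23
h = 1.54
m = 3.07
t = -1.54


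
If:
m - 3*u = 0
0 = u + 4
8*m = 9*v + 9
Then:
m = -12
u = -4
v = -35/3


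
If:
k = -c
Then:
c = -k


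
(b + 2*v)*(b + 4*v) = b^2 + 6*b*v + 8*v^2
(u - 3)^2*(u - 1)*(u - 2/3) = u^4 - 23*u^3/3 + 59*u^2/3 - 19*u + 6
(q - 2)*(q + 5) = q^2 + 3*q - 10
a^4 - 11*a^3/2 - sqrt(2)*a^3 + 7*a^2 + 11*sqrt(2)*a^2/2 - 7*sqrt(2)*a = a*(a - 7/2)*(a - 2)*(a - sqrt(2))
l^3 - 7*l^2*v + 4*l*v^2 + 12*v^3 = (l - 6*v)*(l - 2*v)*(l + v)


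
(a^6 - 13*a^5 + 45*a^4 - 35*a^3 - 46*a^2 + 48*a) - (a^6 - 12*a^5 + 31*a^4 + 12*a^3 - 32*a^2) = -a^5 + 14*a^4 - 47*a^3 - 14*a^2 + 48*a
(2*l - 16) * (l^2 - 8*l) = 2*l^3 - 32*l^2 + 128*l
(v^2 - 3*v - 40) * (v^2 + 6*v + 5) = v^4 + 3*v^3 - 53*v^2 - 255*v - 200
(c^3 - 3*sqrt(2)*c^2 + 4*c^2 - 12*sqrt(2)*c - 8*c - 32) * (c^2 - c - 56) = c^5 - 3*sqrt(2)*c^4 + 3*c^4 - 68*c^3 - 9*sqrt(2)*c^3 - 248*c^2 + 180*sqrt(2)*c^2 + 480*c + 672*sqrt(2)*c + 1792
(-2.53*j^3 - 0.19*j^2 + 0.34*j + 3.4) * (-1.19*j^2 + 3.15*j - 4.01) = 3.0107*j^5 - 7.7434*j^4 + 9.1422*j^3 - 2.2131*j^2 + 9.3466*j - 13.634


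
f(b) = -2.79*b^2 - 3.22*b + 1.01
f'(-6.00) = 30.26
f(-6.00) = -80.11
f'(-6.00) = 30.26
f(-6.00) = -80.11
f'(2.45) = -16.89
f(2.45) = -23.63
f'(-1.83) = 6.99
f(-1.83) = -2.44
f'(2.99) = -19.90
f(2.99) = -33.56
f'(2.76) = -18.62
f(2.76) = -29.13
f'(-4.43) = 21.50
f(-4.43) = -39.48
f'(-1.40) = 4.59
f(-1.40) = 0.05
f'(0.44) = -5.68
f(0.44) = -0.95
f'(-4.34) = 21.00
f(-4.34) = -37.57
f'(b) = -5.58*b - 3.22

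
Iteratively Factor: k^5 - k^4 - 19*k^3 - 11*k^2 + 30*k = (k)*(k^4 - k^3 - 19*k^2 - 11*k + 30) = k*(k - 1)*(k^3 - 19*k - 30) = k*(k - 1)*(k + 2)*(k^2 - 2*k - 15) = k*(k - 1)*(k + 2)*(k + 3)*(k - 5)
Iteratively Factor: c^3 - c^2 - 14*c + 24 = (c - 3)*(c^2 + 2*c - 8) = (c - 3)*(c - 2)*(c + 4)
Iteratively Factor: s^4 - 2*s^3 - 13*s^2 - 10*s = (s + 2)*(s^3 - 4*s^2 - 5*s) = s*(s + 2)*(s^2 - 4*s - 5) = s*(s + 1)*(s + 2)*(s - 5)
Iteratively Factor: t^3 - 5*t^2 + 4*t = (t)*(t^2 - 5*t + 4) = t*(t - 4)*(t - 1)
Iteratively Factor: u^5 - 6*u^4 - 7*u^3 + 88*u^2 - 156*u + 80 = (u - 2)*(u^4 - 4*u^3 - 15*u^2 + 58*u - 40) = (u - 5)*(u - 2)*(u^3 + u^2 - 10*u + 8) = (u - 5)*(u - 2)^2*(u^2 + 3*u - 4) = (u - 5)*(u - 2)^2*(u - 1)*(u + 4)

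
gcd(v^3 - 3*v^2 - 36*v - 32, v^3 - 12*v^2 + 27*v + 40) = v^2 - 7*v - 8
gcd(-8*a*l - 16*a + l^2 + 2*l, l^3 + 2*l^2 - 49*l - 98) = l + 2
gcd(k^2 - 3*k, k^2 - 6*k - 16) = 1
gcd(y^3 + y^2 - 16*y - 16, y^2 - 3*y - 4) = y^2 - 3*y - 4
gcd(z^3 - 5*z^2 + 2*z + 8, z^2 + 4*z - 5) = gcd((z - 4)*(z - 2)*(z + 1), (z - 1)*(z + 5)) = 1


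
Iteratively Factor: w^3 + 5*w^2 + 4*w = (w + 1)*(w^2 + 4*w) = (w + 1)*(w + 4)*(w)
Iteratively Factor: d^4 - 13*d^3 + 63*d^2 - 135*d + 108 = (d - 4)*(d^3 - 9*d^2 + 27*d - 27) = (d - 4)*(d - 3)*(d^2 - 6*d + 9) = (d - 4)*(d - 3)^2*(d - 3)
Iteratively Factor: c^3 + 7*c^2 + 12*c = (c)*(c^2 + 7*c + 12) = c*(c + 4)*(c + 3)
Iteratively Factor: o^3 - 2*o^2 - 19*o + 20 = (o + 4)*(o^2 - 6*o + 5) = (o - 1)*(o + 4)*(o - 5)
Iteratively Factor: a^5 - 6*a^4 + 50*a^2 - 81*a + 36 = (a - 4)*(a^4 - 2*a^3 - 8*a^2 + 18*a - 9) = (a - 4)*(a - 1)*(a^3 - a^2 - 9*a + 9) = (a - 4)*(a - 1)^2*(a^2 - 9) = (a - 4)*(a - 3)*(a - 1)^2*(a + 3)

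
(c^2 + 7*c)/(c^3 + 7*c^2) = 1/c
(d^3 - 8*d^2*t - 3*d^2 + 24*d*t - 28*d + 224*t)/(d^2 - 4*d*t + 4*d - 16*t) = (-d^2 + 8*d*t + 7*d - 56*t)/(-d + 4*t)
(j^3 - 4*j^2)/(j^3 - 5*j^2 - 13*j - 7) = j^2*(4 - j)/(-j^3 + 5*j^2 + 13*j + 7)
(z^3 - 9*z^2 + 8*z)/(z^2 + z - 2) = z*(z - 8)/(z + 2)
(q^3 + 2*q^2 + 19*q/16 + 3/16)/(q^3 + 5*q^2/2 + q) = (16*q^3 + 32*q^2 + 19*q + 3)/(8*q*(2*q^2 + 5*q + 2))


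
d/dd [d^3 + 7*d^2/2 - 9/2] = d*(3*d + 7)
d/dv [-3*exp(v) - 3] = -3*exp(v)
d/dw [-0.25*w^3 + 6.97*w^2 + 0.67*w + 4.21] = -0.75*w^2 + 13.94*w + 0.67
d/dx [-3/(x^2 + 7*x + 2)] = 3*(2*x + 7)/(x^2 + 7*x + 2)^2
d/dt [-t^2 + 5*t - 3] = 5 - 2*t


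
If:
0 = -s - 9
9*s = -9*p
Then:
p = 9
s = -9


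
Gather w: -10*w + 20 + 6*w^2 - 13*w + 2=6*w^2 - 23*w + 22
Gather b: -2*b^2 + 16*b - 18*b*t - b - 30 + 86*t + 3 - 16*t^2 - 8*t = -2*b^2 + b*(15 - 18*t) - 16*t^2 + 78*t - 27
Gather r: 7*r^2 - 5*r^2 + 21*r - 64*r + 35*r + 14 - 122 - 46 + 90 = 2*r^2 - 8*r - 64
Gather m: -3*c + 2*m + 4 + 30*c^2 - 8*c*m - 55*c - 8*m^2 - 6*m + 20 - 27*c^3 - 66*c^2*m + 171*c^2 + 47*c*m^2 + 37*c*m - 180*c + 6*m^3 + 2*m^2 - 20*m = -27*c^3 + 201*c^2 - 238*c + 6*m^3 + m^2*(47*c - 6) + m*(-66*c^2 + 29*c - 24) + 24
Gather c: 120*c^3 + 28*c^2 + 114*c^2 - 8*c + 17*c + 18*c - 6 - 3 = 120*c^3 + 142*c^2 + 27*c - 9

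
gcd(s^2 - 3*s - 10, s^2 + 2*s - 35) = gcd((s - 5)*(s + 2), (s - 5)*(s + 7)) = s - 5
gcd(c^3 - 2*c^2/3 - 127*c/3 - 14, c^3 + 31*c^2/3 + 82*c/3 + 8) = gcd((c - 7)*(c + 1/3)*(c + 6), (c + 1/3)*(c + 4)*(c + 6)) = c^2 + 19*c/3 + 2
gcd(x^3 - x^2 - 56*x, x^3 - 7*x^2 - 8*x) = x^2 - 8*x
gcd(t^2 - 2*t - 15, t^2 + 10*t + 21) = t + 3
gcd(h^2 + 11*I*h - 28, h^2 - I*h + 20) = h + 4*I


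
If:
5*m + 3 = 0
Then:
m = -3/5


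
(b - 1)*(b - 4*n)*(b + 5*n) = b^3 + b^2*n - b^2 - 20*b*n^2 - b*n + 20*n^2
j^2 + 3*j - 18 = (j - 3)*(j + 6)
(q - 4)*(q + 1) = q^2 - 3*q - 4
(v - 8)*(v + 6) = v^2 - 2*v - 48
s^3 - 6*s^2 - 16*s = s*(s - 8)*(s + 2)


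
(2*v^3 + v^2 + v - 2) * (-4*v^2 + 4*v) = -8*v^5 + 4*v^4 + 12*v^2 - 8*v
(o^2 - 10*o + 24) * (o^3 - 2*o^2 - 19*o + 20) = o^5 - 12*o^4 + 25*o^3 + 162*o^2 - 656*o + 480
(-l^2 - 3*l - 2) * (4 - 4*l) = 4*l^3 + 8*l^2 - 4*l - 8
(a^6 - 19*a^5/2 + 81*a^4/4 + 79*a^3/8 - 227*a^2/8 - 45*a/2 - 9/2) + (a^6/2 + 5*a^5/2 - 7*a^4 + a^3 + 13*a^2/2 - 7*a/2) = 3*a^6/2 - 7*a^5 + 53*a^4/4 + 87*a^3/8 - 175*a^2/8 - 26*a - 9/2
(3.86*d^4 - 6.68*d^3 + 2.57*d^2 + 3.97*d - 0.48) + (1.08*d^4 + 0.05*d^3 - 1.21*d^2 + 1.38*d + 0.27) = 4.94*d^4 - 6.63*d^3 + 1.36*d^2 + 5.35*d - 0.21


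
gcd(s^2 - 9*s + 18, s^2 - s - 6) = s - 3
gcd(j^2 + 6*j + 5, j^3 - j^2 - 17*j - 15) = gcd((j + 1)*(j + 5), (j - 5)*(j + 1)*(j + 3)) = j + 1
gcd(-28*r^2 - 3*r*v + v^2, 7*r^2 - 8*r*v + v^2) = 7*r - v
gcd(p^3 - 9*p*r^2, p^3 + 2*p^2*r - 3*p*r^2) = p^2 + 3*p*r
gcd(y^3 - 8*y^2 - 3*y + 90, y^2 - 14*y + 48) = y - 6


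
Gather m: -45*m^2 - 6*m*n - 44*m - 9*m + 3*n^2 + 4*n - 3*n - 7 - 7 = -45*m^2 + m*(-6*n - 53) + 3*n^2 + n - 14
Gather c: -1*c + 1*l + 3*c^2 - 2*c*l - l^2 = 3*c^2 + c*(-2*l - 1) - l^2 + l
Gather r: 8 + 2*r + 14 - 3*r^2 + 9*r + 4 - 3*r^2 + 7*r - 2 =-6*r^2 + 18*r + 24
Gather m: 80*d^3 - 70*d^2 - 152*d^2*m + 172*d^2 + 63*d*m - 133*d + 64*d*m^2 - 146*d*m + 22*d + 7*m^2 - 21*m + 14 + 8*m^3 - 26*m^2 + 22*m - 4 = 80*d^3 + 102*d^2 - 111*d + 8*m^3 + m^2*(64*d - 19) + m*(-152*d^2 - 83*d + 1) + 10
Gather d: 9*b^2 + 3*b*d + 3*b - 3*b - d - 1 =9*b^2 + d*(3*b - 1) - 1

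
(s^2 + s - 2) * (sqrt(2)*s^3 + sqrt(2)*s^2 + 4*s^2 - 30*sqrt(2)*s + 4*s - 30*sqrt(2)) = sqrt(2)*s^5 + 2*sqrt(2)*s^4 + 4*s^4 - 31*sqrt(2)*s^3 + 8*s^3 - 62*sqrt(2)*s^2 - 4*s^2 - 8*s + 30*sqrt(2)*s + 60*sqrt(2)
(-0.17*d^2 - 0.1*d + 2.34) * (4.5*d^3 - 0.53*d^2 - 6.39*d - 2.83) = -0.765*d^5 - 0.3599*d^4 + 11.6693*d^3 - 0.1201*d^2 - 14.6696*d - 6.6222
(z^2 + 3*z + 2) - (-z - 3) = z^2 + 4*z + 5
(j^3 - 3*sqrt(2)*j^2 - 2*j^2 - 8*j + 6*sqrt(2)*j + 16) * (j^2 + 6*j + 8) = j^5 - 3*sqrt(2)*j^4 + 4*j^4 - 12*sqrt(2)*j^3 - 12*j^3 - 48*j^2 + 12*sqrt(2)*j^2 + 32*j + 48*sqrt(2)*j + 128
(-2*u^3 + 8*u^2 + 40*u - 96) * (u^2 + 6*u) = -2*u^5 - 4*u^4 + 88*u^3 + 144*u^2 - 576*u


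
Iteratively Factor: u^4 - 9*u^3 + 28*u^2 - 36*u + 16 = (u - 4)*(u^3 - 5*u^2 + 8*u - 4) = (u - 4)*(u - 2)*(u^2 - 3*u + 2) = (u - 4)*(u - 2)^2*(u - 1)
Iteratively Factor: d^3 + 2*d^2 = (d)*(d^2 + 2*d) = d*(d + 2)*(d)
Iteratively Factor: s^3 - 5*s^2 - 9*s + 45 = (s - 5)*(s^2 - 9) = (s - 5)*(s + 3)*(s - 3)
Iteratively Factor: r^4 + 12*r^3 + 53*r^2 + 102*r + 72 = (r + 4)*(r^3 + 8*r^2 + 21*r + 18) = (r + 2)*(r + 4)*(r^2 + 6*r + 9) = (r + 2)*(r + 3)*(r + 4)*(r + 3)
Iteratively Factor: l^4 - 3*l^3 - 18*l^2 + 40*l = (l - 2)*(l^3 - l^2 - 20*l) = l*(l - 2)*(l^2 - l - 20) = l*(l - 2)*(l + 4)*(l - 5)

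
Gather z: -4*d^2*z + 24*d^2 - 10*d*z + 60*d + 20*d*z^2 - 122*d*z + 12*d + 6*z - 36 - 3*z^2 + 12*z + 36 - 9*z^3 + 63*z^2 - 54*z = 24*d^2 + 72*d - 9*z^3 + z^2*(20*d + 60) + z*(-4*d^2 - 132*d - 36)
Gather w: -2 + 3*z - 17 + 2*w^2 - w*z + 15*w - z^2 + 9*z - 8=2*w^2 + w*(15 - z) - z^2 + 12*z - 27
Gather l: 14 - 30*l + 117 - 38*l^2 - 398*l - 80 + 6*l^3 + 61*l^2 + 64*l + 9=6*l^3 + 23*l^2 - 364*l + 60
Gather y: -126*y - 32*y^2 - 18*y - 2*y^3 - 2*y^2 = -2*y^3 - 34*y^2 - 144*y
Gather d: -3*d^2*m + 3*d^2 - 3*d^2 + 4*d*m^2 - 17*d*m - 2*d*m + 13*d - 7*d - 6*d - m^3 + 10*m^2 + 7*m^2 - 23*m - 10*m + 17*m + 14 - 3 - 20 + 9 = -3*d^2*m + d*(4*m^2 - 19*m) - m^3 + 17*m^2 - 16*m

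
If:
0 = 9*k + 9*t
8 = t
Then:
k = -8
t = 8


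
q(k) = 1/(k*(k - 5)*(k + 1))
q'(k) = -1/(k*(k - 5)*(k + 1)^2) - 1/(k*(k - 5)^2*(k + 1)) - 1/(k^2*(k - 5)*(k + 1)) = (-k*(k - 5) - k*(k + 1) - (k - 5)*(k + 1))/(k^2*(k - 5)^2*(k + 1)^2)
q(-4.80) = -0.01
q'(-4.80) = -0.00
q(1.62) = -0.07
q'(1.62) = 0.05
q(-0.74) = 0.91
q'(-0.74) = -2.10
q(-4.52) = -0.01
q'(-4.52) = -0.00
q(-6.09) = -0.00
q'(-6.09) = -0.00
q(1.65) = -0.07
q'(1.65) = 0.05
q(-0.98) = 8.53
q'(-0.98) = -416.46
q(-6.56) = -0.00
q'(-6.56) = -0.00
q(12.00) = 0.00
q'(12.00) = 0.00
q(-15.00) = 0.00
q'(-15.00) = 0.00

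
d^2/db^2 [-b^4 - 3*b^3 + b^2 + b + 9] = -12*b^2 - 18*b + 2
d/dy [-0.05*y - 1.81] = -0.0500000000000000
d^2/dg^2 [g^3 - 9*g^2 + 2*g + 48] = 6*g - 18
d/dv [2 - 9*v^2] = -18*v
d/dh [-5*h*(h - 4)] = 20 - 10*h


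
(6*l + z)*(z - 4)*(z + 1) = 6*l*z^2 - 18*l*z - 24*l + z^3 - 3*z^2 - 4*z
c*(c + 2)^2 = c^3 + 4*c^2 + 4*c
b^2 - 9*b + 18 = (b - 6)*(b - 3)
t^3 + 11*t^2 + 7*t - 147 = (t - 3)*(t + 7)^2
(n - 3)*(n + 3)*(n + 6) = n^3 + 6*n^2 - 9*n - 54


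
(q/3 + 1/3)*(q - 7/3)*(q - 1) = q^3/3 - 7*q^2/9 - q/3 + 7/9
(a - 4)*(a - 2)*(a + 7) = a^3 + a^2 - 34*a + 56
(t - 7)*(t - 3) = t^2 - 10*t + 21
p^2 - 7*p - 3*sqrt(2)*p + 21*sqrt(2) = (p - 7)*(p - 3*sqrt(2))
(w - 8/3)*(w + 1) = w^2 - 5*w/3 - 8/3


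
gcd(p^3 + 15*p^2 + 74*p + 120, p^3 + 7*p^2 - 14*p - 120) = p^2 + 11*p + 30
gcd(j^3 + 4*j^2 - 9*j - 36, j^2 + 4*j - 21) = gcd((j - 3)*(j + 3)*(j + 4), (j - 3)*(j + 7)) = j - 3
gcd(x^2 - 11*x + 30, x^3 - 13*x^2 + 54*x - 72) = x - 6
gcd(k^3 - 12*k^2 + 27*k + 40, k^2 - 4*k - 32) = k - 8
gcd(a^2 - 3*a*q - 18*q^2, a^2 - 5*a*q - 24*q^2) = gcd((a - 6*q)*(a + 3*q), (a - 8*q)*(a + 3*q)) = a + 3*q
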